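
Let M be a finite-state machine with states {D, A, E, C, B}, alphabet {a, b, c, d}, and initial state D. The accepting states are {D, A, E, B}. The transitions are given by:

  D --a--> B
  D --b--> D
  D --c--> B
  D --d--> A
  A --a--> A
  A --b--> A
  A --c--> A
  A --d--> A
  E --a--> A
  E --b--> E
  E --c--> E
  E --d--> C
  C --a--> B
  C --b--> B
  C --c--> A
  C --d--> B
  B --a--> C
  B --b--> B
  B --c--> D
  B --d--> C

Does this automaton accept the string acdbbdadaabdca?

Trace: D -a-> B -c-> D -d-> A -b-> A -b-> A -d-> A -a-> A -d-> A -a-> A -a-> A -b-> A -d-> A -c-> A -a-> A
End state A is accepting.

Yes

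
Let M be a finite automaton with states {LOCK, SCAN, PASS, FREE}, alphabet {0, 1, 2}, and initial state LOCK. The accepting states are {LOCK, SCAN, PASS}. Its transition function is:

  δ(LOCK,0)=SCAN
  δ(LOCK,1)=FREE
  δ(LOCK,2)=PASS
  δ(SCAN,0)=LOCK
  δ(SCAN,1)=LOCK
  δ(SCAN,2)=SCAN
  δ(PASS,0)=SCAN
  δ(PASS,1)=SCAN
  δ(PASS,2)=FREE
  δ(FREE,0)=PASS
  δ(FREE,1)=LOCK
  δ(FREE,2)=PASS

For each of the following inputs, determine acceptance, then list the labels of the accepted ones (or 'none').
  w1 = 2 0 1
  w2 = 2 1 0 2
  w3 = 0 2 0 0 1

w1:
  start at LOCK
  read '2': LOCK → PASS
  read '0': PASS → SCAN
  read '1': SCAN → LOCK
  end LOCK, accepted
w2:
  start at LOCK
  read '2': LOCK → PASS
  read '1': PASS → SCAN
  read '0': SCAN → LOCK
  read '2': LOCK → PASS
  end PASS, accepted
w3:
  start at LOCK
  read '0': LOCK → SCAN
  read '2': SCAN → SCAN
  read '0': SCAN → LOCK
  read '0': LOCK → SCAN
  read '1': SCAN → LOCK
  end LOCK, accepted

w1, w2, w3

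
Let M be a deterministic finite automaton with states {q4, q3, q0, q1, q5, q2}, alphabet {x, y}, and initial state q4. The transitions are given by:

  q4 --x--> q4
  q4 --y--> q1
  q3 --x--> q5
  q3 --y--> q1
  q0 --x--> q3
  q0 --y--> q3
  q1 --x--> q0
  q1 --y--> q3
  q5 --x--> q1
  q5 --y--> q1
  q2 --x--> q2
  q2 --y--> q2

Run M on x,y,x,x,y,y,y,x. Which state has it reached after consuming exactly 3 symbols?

start at q4
read 'x': q4 → q4
read 'y': q4 → q1
read 'x': q1 → q0
After 3 symbols: q0.

q0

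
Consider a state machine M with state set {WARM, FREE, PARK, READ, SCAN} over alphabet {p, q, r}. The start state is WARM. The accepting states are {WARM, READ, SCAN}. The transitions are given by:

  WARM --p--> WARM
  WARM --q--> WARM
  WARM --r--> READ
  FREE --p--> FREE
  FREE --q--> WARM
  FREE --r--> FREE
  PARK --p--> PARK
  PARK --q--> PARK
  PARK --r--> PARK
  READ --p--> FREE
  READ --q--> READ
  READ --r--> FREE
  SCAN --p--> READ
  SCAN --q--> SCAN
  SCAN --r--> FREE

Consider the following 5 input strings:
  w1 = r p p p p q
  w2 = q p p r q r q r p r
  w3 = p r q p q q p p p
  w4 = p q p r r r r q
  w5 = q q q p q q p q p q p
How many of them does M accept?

4

w1:
  start at WARM
  read 'r': WARM → READ
  read 'p': READ → FREE
  read 'p': FREE → FREE
  read 'p': FREE → FREE
  read 'p': FREE → FREE
  read 'q': FREE → WARM
  end WARM, accepted
w2:
  start at WARM
  read 'q': WARM → WARM
  read 'p': WARM → WARM
  read 'p': WARM → WARM
  read 'r': WARM → READ
  read 'q': READ → READ
  read 'r': READ → FREE
  read 'q': FREE → WARM
  read 'r': WARM → READ
  read 'p': READ → FREE
  read 'r': FREE → FREE
  end FREE, rejected
w3:
  start at WARM
  read 'p': WARM → WARM
  read 'r': WARM → READ
  read 'q': READ → READ
  read 'p': READ → FREE
  read 'q': FREE → WARM
  read 'q': WARM → WARM
  read 'p': WARM → WARM
  read 'p': WARM → WARM
  read 'p': WARM → WARM
  end WARM, accepted
w4:
  start at WARM
  read 'p': WARM → WARM
  read 'q': WARM → WARM
  read 'p': WARM → WARM
  read 'r': WARM → READ
  read 'r': READ → FREE
  read 'r': FREE → FREE
  read 'r': FREE → FREE
  read 'q': FREE → WARM
  end WARM, accepted
w5:
  start at WARM
  read 'q': WARM → WARM
  read 'q': WARM → WARM
  read 'q': WARM → WARM
  read 'p': WARM → WARM
  read 'q': WARM → WARM
  read 'q': WARM → WARM
  read 'p': WARM → WARM
  read 'q': WARM → WARM
  read 'p': WARM → WARM
  read 'q': WARM → WARM
  read 'p': WARM → WARM
  end WARM, accepted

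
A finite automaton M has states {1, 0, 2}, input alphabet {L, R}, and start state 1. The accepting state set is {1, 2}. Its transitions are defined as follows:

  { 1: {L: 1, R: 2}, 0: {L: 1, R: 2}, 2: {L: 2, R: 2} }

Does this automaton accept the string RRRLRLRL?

1 → 2 → 2 → 2 → 2 → 2 → 2 → 2 → 2
End state 2 is accepting.

Yes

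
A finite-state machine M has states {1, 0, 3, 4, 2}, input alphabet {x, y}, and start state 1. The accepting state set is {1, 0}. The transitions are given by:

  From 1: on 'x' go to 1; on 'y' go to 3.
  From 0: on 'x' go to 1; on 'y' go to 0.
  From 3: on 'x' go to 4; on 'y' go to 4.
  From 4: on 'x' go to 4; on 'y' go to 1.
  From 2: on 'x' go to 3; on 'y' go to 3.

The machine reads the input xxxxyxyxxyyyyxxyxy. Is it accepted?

No

Trace: 1 -x-> 1 -x-> 1 -x-> 1 -x-> 1 -y-> 3 -x-> 4 -y-> 1 -x-> 1 -x-> 1 -y-> 3 -y-> 4 -y-> 1 -y-> 3 -x-> 4 -x-> 4 -y-> 1 -x-> 1 -y-> 3
End state 3 is not accepting.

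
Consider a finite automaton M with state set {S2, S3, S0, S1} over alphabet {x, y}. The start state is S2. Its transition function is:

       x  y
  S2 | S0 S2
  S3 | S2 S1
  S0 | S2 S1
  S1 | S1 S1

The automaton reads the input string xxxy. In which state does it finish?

Trace: S2 -x-> S0 -x-> S2 -x-> S0 -y-> S1

S1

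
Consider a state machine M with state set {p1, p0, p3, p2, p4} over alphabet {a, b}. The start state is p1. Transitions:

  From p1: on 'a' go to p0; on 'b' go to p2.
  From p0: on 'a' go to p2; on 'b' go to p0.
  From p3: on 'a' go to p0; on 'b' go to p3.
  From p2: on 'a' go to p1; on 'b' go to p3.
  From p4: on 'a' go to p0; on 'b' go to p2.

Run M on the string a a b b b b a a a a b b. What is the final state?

p0

p1 → p0 → p2 → p3 → p3 → p3 → p3 → p0 → p2 → p1 → p0 → p0 → p0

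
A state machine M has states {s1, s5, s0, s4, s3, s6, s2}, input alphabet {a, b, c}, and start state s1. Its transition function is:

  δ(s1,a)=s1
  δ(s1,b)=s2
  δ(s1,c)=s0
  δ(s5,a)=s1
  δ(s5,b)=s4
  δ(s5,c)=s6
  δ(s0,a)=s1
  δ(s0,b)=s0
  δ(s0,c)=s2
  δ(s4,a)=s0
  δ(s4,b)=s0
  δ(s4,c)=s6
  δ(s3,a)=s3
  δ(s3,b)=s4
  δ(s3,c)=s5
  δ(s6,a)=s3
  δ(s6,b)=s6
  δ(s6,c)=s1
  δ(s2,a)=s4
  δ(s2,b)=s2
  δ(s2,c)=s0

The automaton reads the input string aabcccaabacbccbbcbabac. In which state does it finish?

Trace: s1 -a-> s1 -a-> s1 -b-> s2 -c-> s0 -c-> s2 -c-> s0 -a-> s1 -a-> s1 -b-> s2 -a-> s4 -c-> s6 -b-> s6 -c-> s1 -c-> s0 -b-> s0 -b-> s0 -c-> s2 -b-> s2 -a-> s4 -b-> s0 -a-> s1 -c-> s0

s0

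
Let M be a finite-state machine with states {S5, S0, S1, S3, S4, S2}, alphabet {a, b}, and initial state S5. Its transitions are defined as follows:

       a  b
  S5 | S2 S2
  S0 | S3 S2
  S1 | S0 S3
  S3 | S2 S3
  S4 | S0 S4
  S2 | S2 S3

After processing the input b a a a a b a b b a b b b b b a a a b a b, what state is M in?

S3

S5 → S2 → S2 → S2 → S2 → S2 → S3 → S2 → S3 → S3 → S2 → S3 → S3 → S3 → S3 → S3 → S2 → S2 → S2 → S3 → S2 → S3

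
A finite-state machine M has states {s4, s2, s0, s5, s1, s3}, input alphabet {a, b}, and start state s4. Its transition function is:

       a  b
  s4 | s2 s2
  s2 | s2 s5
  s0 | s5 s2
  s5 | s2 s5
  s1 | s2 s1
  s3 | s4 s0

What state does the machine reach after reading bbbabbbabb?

s5

Trace: s4 -b-> s2 -b-> s5 -b-> s5 -a-> s2 -b-> s5 -b-> s5 -b-> s5 -a-> s2 -b-> s5 -b-> s5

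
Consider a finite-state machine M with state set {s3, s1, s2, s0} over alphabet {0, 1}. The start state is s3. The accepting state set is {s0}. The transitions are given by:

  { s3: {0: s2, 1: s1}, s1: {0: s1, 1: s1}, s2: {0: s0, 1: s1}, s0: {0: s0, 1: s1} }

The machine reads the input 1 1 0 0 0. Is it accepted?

No

s3 → s1 → s1 → s1 → s1 → s1
End state s1 is not accepting.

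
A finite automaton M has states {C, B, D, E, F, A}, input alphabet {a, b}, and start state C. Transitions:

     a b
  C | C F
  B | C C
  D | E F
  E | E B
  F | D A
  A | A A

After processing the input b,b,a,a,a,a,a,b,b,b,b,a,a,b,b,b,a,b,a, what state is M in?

A

Trace: C -b-> F -b-> A -a-> A -a-> A -a-> A -a-> A -a-> A -b-> A -b-> A -b-> A -b-> A -a-> A -a-> A -b-> A -b-> A -b-> A -a-> A -b-> A -a-> A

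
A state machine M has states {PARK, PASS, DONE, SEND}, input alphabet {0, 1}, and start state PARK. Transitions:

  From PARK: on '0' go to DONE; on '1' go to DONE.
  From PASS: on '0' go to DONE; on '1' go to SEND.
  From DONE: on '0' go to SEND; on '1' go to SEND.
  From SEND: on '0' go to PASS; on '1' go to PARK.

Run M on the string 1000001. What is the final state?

PARK → DONE → SEND → PASS → DONE → SEND → PASS → SEND

SEND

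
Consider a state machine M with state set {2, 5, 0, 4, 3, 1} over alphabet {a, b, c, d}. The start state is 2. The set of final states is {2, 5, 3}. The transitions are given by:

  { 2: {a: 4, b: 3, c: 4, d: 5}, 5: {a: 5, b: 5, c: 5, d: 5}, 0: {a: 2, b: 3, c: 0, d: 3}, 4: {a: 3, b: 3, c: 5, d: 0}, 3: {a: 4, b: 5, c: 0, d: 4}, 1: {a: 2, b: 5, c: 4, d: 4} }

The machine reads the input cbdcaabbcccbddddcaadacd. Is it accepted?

Yes

2 → 4 → 3 → 4 → 5 → 5 → 5 → 5 → 5 → 5 → 5 → 5 → 5 → 5 → 5 → 5 → 5 → 5 → 5 → 5 → 5 → 5 → 5 → 5
End state 5 is accepting.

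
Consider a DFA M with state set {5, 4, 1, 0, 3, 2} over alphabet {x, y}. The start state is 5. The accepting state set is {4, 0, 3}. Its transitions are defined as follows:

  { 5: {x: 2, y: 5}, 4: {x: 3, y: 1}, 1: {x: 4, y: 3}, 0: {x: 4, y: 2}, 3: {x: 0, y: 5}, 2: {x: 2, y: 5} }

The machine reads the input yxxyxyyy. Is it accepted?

No

Trace: 5 -y-> 5 -x-> 2 -x-> 2 -y-> 5 -x-> 2 -y-> 5 -y-> 5 -y-> 5
End state 5 is not accepting.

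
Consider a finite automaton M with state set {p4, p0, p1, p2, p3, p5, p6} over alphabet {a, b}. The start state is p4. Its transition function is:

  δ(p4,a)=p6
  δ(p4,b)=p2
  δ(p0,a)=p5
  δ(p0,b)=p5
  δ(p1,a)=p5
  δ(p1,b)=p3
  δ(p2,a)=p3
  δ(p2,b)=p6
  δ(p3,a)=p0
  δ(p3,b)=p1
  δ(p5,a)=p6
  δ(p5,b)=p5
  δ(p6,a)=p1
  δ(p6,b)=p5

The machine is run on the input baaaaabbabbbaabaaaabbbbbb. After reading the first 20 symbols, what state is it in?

start at p4
read 'b': p4 → p2
read 'a': p2 → p3
read 'a': p3 → p0
read 'a': p0 → p5
read 'a': p5 → p6
read 'a': p6 → p1
read 'b': p1 → p3
read 'b': p3 → p1
read 'a': p1 → p5
read 'b': p5 → p5
read 'b': p5 → p5
read 'b': p5 → p5
read 'a': p5 → p6
read 'a': p6 → p1
read 'b': p1 → p3
read 'a': p3 → p0
read 'a': p0 → p5
read 'a': p5 → p6
read 'a': p6 → p1
read 'b': p1 → p3
After 20 symbols: p3.

p3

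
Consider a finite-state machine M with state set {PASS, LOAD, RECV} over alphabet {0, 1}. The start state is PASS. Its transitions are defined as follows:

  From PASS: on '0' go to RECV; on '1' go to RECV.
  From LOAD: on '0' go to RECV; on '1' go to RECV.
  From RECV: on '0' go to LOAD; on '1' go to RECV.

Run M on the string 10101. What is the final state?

start at PASS
read '1': PASS → RECV
read '0': RECV → LOAD
read '1': LOAD → RECV
read '0': RECV → LOAD
read '1': LOAD → RECV

RECV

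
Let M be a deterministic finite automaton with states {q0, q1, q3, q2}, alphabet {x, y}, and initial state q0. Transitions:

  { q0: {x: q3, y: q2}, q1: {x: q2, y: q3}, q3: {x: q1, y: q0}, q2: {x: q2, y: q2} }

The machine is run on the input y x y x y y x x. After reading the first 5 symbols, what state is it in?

Trace: q0 -y-> q2 -x-> q2 -y-> q2 -x-> q2 -y-> q2
After 5 symbols: q2.

q2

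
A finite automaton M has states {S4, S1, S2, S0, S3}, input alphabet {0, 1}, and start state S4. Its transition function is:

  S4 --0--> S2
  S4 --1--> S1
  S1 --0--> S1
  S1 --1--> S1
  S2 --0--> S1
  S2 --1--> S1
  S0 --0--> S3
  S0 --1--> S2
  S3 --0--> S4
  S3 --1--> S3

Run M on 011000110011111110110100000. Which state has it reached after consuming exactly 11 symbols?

S1

Trace: S4 -0-> S2 -1-> S1 -1-> S1 -0-> S1 -0-> S1 -0-> S1 -1-> S1 -1-> S1 -0-> S1 -0-> S1 -1-> S1
After 11 symbols: S1.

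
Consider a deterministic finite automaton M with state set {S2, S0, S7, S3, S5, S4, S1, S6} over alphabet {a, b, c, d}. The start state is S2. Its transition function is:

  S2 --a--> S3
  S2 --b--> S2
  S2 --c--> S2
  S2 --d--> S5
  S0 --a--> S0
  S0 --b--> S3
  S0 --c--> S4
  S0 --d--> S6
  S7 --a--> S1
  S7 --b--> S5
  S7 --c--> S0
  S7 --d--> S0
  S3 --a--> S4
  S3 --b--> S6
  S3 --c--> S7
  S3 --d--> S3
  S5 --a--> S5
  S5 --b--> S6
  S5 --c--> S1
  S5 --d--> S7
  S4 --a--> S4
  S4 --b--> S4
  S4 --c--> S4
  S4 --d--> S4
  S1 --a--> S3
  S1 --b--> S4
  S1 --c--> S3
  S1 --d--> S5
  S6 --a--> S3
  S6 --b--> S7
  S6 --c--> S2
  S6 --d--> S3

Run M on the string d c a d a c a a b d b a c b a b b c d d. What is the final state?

start at S2
read 'd': S2 → S5
read 'c': S5 → S1
read 'a': S1 → S3
read 'd': S3 → S3
read 'a': S3 → S4
read 'c': S4 → S4
read 'a': S4 → S4
read 'a': S4 → S4
read 'b': S4 → S4
read 'd': S4 → S4
read 'b': S4 → S4
read 'a': S4 → S4
read 'c': S4 → S4
read 'b': S4 → S4
read 'a': S4 → S4
read 'b': S4 → S4
read 'b': S4 → S4
read 'c': S4 → S4
read 'd': S4 → S4
read 'd': S4 → S4

S4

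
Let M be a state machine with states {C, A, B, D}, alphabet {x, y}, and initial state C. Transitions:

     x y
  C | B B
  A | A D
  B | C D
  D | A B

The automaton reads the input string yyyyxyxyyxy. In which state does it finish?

B

C → B → D → B → D → A → D → A → D → B → C → B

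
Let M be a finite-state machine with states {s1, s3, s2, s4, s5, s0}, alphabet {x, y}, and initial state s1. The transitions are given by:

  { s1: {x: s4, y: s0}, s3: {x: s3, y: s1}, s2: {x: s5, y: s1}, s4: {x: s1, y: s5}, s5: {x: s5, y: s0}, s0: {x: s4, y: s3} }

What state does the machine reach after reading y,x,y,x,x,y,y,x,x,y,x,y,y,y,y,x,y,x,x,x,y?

Trace: s1 -y-> s0 -x-> s4 -y-> s5 -x-> s5 -x-> s5 -y-> s0 -y-> s3 -x-> s3 -x-> s3 -y-> s1 -x-> s4 -y-> s5 -y-> s0 -y-> s3 -y-> s1 -x-> s4 -y-> s5 -x-> s5 -x-> s5 -x-> s5 -y-> s0

s0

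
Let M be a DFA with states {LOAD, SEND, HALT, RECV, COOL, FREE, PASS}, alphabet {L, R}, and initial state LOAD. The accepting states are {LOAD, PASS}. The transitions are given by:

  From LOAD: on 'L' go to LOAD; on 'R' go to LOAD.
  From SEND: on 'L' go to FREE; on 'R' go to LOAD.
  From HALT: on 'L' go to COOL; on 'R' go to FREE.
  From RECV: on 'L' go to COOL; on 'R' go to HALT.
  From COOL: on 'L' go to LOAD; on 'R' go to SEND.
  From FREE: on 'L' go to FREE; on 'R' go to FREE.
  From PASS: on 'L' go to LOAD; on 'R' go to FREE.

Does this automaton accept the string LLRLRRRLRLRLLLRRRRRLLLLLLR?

Yes

Trace: LOAD -L-> LOAD -L-> LOAD -R-> LOAD -L-> LOAD -R-> LOAD -R-> LOAD -R-> LOAD -L-> LOAD -R-> LOAD -L-> LOAD -R-> LOAD -L-> LOAD -L-> LOAD -L-> LOAD -R-> LOAD -R-> LOAD -R-> LOAD -R-> LOAD -R-> LOAD -L-> LOAD -L-> LOAD -L-> LOAD -L-> LOAD -L-> LOAD -L-> LOAD -R-> LOAD
End state LOAD is accepting.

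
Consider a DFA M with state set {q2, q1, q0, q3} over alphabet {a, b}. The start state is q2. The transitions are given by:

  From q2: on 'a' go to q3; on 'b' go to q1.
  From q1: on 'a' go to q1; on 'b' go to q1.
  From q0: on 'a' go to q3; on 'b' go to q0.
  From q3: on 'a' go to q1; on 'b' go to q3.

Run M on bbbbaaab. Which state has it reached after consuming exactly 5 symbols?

q1

Trace: q2 -b-> q1 -b-> q1 -b-> q1 -b-> q1 -a-> q1
After 5 symbols: q1.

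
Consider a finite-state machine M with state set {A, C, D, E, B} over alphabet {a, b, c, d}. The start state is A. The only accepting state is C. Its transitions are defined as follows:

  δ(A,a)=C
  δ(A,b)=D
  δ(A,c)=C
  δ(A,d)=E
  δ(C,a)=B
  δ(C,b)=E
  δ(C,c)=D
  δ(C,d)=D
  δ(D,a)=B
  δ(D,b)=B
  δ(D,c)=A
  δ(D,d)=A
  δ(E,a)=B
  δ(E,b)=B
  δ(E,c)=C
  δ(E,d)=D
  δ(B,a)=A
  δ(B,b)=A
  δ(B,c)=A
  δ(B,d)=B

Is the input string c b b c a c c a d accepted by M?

Trace: A -c-> C -b-> E -b-> B -c-> A -a-> C -c-> D -c-> A -a-> C -d-> D
End state D is not accepting.

No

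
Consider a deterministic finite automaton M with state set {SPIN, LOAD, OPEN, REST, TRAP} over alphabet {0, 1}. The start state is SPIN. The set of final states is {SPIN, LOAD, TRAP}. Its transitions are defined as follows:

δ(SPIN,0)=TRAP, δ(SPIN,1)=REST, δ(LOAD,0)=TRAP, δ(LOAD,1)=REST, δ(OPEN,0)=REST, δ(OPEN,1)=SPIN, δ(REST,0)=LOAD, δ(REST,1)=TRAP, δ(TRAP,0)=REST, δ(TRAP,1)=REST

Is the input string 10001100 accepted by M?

start at SPIN
read '1': SPIN → REST
read '0': REST → LOAD
read '0': LOAD → TRAP
read '0': TRAP → REST
read '1': REST → TRAP
read '1': TRAP → REST
read '0': REST → LOAD
read '0': LOAD → TRAP
End state TRAP is accepting.

Yes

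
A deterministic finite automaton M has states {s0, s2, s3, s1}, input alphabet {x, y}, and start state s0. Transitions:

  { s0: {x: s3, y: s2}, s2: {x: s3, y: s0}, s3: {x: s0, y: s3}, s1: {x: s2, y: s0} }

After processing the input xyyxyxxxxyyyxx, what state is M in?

s0 → s3 → s3 → s3 → s0 → s2 → s3 → s0 → s3 → s0 → s2 → s0 → s2 → s3 → s0

s0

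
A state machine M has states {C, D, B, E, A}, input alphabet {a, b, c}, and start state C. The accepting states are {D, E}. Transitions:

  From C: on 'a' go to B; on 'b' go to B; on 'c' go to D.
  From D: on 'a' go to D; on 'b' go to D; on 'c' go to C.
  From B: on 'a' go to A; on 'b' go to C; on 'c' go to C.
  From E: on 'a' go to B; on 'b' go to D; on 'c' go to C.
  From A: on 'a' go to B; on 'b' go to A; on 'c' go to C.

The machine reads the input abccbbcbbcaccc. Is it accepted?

C → B → C → D → C → B → C → D → D → D → C → B → C → D → C
End state C is not accepting.

No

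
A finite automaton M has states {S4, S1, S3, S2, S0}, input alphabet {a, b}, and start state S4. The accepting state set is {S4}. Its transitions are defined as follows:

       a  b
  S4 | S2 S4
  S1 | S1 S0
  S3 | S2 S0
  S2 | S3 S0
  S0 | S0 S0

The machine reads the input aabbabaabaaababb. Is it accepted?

Trace: S4 -a-> S2 -a-> S3 -b-> S0 -b-> S0 -a-> S0 -b-> S0 -a-> S0 -a-> S0 -b-> S0 -a-> S0 -a-> S0 -a-> S0 -b-> S0 -a-> S0 -b-> S0 -b-> S0
End state S0 is not accepting.

No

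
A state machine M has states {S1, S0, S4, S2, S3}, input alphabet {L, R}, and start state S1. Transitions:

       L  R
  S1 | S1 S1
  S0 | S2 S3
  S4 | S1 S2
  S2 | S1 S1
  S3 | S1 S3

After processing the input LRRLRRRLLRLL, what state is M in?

S1

S1 → S1 → S1 → S1 → S1 → S1 → S1 → S1 → S1 → S1 → S1 → S1 → S1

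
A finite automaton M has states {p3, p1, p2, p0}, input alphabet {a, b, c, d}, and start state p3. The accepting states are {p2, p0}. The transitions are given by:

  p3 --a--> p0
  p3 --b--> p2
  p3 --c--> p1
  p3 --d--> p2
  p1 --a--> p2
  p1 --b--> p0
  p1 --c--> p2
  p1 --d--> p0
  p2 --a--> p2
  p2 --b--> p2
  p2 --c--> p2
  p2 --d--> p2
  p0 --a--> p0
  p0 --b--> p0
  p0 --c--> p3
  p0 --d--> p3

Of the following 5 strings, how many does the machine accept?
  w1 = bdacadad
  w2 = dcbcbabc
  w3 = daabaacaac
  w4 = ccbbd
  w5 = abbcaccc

w1: Trace: p3 -b-> p2 -d-> p2 -a-> p2 -c-> p2 -a-> p2 -d-> p2 -a-> p2 -d-> p2  → end p2, accepted
w2: Trace: p3 -d-> p2 -c-> p2 -b-> p2 -c-> p2 -b-> p2 -a-> p2 -b-> p2 -c-> p2  → end p2, accepted
w3: Trace: p3 -d-> p2 -a-> p2 -a-> p2 -b-> p2 -a-> p2 -a-> p2 -c-> p2 -a-> p2 -a-> p2 -c-> p2  → end p2, accepted
w4: Trace: p3 -c-> p1 -c-> p2 -b-> p2 -b-> p2 -d-> p2  → end p2, accepted
w5: Trace: p3 -a-> p0 -b-> p0 -b-> p0 -c-> p3 -a-> p0 -c-> p3 -c-> p1 -c-> p2  → end p2, accepted

5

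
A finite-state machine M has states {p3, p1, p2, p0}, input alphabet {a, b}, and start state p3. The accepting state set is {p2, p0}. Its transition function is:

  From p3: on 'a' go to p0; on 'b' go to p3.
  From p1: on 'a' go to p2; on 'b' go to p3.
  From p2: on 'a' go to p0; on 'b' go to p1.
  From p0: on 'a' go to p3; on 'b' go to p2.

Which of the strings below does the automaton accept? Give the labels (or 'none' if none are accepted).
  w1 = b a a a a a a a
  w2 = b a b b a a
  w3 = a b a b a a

w1, w2

w1: Trace: p3 -b-> p3 -a-> p0 -a-> p3 -a-> p0 -a-> p3 -a-> p0 -a-> p3 -a-> p0  → end p0, accepted
w2: Trace: p3 -b-> p3 -a-> p0 -b-> p2 -b-> p1 -a-> p2 -a-> p0  → end p0, accepted
w3: Trace: p3 -a-> p0 -b-> p2 -a-> p0 -b-> p2 -a-> p0 -a-> p3  → end p3, rejected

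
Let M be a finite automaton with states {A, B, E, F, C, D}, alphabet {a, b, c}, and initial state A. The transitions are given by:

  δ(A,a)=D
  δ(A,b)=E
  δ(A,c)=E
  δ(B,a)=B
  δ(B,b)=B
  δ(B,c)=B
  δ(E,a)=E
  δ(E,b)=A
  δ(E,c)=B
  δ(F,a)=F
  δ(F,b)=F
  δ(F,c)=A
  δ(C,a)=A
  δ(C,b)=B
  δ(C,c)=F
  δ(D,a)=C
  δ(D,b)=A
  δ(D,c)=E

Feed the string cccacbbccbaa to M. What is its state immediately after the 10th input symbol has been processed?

A → E → B → B → B → B → B → B → B → B → B
After 10 symbols: B.

B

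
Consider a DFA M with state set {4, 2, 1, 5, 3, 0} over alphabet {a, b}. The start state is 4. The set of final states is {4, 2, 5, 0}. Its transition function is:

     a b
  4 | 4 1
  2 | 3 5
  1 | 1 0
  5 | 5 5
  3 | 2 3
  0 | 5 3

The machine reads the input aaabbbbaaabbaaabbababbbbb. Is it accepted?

start at 4
read 'a': 4 → 4
read 'a': 4 → 4
read 'a': 4 → 4
read 'b': 4 → 1
read 'b': 1 → 0
read 'b': 0 → 3
read 'b': 3 → 3
read 'a': 3 → 2
read 'a': 2 → 3
read 'a': 3 → 2
read 'b': 2 → 5
read 'b': 5 → 5
read 'a': 5 → 5
read 'a': 5 → 5
read 'a': 5 → 5
read 'b': 5 → 5
read 'b': 5 → 5
read 'a': 5 → 5
read 'b': 5 → 5
read 'a': 5 → 5
read 'b': 5 → 5
read 'b': 5 → 5
read 'b': 5 → 5
read 'b': 5 → 5
read 'b': 5 → 5
End state 5 is accepting.

Yes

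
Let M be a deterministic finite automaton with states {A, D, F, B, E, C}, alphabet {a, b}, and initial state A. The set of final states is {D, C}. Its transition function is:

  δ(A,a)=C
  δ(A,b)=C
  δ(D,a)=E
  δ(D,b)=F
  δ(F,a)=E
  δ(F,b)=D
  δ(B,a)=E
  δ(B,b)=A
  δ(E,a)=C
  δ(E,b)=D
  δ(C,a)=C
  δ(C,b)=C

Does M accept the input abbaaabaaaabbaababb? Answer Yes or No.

Yes

start at A
read 'a': A → C
read 'b': C → C
read 'b': C → C
read 'a': C → C
read 'a': C → C
read 'a': C → C
read 'b': C → C
read 'a': C → C
read 'a': C → C
read 'a': C → C
read 'a': C → C
read 'b': C → C
read 'b': C → C
read 'a': C → C
read 'a': C → C
read 'b': C → C
read 'a': C → C
read 'b': C → C
read 'b': C → C
End state C is accepting.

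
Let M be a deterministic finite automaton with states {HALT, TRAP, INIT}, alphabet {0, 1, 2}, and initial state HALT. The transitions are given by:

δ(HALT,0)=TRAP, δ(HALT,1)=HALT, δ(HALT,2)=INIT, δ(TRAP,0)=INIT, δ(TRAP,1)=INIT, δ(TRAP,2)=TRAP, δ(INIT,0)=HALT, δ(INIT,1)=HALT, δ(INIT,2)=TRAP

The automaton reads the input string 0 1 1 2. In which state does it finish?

HALT → TRAP → INIT → HALT → INIT

INIT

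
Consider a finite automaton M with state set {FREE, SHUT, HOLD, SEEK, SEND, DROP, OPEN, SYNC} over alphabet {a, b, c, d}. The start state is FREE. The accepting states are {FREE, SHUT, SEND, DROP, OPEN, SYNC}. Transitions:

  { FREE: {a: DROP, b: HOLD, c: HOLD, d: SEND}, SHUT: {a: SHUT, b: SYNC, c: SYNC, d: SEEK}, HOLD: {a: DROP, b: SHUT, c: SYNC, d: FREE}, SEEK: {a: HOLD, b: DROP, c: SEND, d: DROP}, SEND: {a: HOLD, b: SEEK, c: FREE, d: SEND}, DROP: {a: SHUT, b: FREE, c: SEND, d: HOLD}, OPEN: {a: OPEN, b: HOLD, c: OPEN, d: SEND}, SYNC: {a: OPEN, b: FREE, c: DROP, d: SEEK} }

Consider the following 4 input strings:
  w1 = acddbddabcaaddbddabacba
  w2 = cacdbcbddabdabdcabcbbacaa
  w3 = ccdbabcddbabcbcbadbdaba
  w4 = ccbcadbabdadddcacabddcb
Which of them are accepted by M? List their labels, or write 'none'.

w1:
  start at FREE
  read 'a': FREE → DROP
  read 'c': DROP → SEND
  read 'd': SEND → SEND
  read 'd': SEND → SEND
  read 'b': SEND → SEEK
  read 'd': SEEK → DROP
  read 'd': DROP → HOLD
  read 'a': HOLD → DROP
  read 'b': DROP → FREE
  read 'c': FREE → HOLD
  read 'a': HOLD → DROP
  read 'a': DROP → SHUT
  read 'd': SHUT → SEEK
  read 'd': SEEK → DROP
  read 'b': DROP → FREE
  read 'd': FREE → SEND
  read 'd': SEND → SEND
  read 'a': SEND → HOLD
  read 'b': HOLD → SHUT
  read 'a': SHUT → SHUT
  read 'c': SHUT → SYNC
  read 'b': SYNC → FREE
  read 'a': FREE → DROP
  end DROP, accepted
w2:
  start at FREE
  read 'c': FREE → HOLD
  read 'a': HOLD → DROP
  read 'c': DROP → SEND
  read 'd': SEND → SEND
  read 'b': SEND → SEEK
  read 'c': SEEK → SEND
  read 'b': SEND → SEEK
  read 'd': SEEK → DROP
  read 'd': DROP → HOLD
  read 'a': HOLD → DROP
  read 'b': DROP → FREE
  read 'd': FREE → SEND
  read 'a': SEND → HOLD
  read 'b': HOLD → SHUT
  read 'd': SHUT → SEEK
  read 'c': SEEK → SEND
  read 'a': SEND → HOLD
  read 'b': HOLD → SHUT
  read 'c': SHUT → SYNC
  read 'b': SYNC → FREE
  read 'b': FREE → HOLD
  read 'a': HOLD → DROP
  read 'c': DROP → SEND
  read 'a': SEND → HOLD
  read 'a': HOLD → DROP
  end DROP, accepted
w3:
  start at FREE
  read 'c': FREE → HOLD
  read 'c': HOLD → SYNC
  read 'd': SYNC → SEEK
  read 'b': SEEK → DROP
  read 'a': DROP → SHUT
  read 'b': SHUT → SYNC
  read 'c': SYNC → DROP
  read 'd': DROP → HOLD
  read 'd': HOLD → FREE
  read 'b': FREE → HOLD
  read 'a': HOLD → DROP
  read 'b': DROP → FREE
  read 'c': FREE → HOLD
  read 'b': HOLD → SHUT
  read 'c': SHUT → SYNC
  read 'b': SYNC → FREE
  read 'a': FREE → DROP
  read 'd': DROP → HOLD
  read 'b': HOLD → SHUT
  read 'd': SHUT → SEEK
  read 'a': SEEK → HOLD
  read 'b': HOLD → SHUT
  read 'a': SHUT → SHUT
  end SHUT, accepted
w4:
  start at FREE
  read 'c': FREE → HOLD
  read 'c': HOLD → SYNC
  read 'b': SYNC → FREE
  read 'c': FREE → HOLD
  read 'a': HOLD → DROP
  read 'd': DROP → HOLD
  read 'b': HOLD → SHUT
  read 'a': SHUT → SHUT
  read 'b': SHUT → SYNC
  read 'd': SYNC → SEEK
  read 'a': SEEK → HOLD
  read 'd': HOLD → FREE
  read 'd': FREE → SEND
  read 'd': SEND → SEND
  read 'c': SEND → FREE
  read 'a': FREE → DROP
  read 'c': DROP → SEND
  read 'a': SEND → HOLD
  read 'b': HOLD → SHUT
  read 'd': SHUT → SEEK
  read 'd': SEEK → DROP
  read 'c': DROP → SEND
  read 'b': SEND → SEEK
  end SEEK, rejected

w1, w2, w3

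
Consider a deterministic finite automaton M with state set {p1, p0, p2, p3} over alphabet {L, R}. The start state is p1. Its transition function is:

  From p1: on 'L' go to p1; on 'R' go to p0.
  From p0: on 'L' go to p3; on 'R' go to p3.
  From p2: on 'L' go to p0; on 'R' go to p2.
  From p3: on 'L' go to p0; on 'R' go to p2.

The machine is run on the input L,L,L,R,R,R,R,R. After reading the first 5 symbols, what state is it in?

p3

p1 → p1 → p1 → p1 → p0 → p3
After 5 symbols: p3.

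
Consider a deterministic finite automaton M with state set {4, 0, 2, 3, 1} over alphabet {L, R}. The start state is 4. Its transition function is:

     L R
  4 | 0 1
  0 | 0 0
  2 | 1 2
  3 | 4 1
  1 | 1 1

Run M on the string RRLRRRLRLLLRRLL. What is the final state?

1

4 → 1 → 1 → 1 → 1 → 1 → 1 → 1 → 1 → 1 → 1 → 1 → 1 → 1 → 1 → 1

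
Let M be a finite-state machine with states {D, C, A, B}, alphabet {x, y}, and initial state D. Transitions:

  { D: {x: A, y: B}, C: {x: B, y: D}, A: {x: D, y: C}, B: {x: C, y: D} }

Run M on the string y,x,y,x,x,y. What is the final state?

B

D → B → C → D → A → D → B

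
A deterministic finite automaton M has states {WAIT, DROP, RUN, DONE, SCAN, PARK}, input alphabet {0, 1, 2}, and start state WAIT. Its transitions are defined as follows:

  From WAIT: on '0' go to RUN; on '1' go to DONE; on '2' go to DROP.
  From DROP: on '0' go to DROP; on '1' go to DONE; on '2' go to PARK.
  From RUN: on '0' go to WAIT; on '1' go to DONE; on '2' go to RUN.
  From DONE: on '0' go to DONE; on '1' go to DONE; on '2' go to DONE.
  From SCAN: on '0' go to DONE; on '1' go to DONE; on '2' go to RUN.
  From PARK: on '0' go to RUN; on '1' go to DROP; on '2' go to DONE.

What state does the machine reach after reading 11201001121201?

DONE

Trace: WAIT -1-> DONE -1-> DONE -2-> DONE -0-> DONE -1-> DONE -0-> DONE -0-> DONE -1-> DONE -1-> DONE -2-> DONE -1-> DONE -2-> DONE -0-> DONE -1-> DONE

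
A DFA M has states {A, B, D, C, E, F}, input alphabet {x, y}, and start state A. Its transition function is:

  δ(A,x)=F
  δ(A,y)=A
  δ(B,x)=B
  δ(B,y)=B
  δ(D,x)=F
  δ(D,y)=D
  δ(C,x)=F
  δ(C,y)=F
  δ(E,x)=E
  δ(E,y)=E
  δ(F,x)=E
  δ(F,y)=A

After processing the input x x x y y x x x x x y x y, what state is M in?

E

A → F → E → E → E → E → E → E → E → E → E → E → E → E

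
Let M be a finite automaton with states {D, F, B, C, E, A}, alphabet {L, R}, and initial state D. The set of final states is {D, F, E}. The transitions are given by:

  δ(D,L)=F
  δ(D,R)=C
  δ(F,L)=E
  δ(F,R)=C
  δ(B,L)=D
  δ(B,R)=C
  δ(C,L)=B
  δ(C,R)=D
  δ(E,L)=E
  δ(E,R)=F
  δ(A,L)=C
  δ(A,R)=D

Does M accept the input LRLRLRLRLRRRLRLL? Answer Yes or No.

Trace: D -L-> F -R-> C -L-> B -R-> C -L-> B -R-> C -L-> B -R-> C -L-> B -R-> C -R-> D -R-> C -L-> B -R-> C -L-> B -L-> D
End state D is accepting.

Yes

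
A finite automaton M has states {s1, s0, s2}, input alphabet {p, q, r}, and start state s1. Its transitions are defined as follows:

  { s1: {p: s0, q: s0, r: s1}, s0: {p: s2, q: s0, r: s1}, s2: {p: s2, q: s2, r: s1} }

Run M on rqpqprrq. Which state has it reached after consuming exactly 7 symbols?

s1

s1 → s1 → s0 → s2 → s2 → s2 → s1 → s1
After 7 symbols: s1.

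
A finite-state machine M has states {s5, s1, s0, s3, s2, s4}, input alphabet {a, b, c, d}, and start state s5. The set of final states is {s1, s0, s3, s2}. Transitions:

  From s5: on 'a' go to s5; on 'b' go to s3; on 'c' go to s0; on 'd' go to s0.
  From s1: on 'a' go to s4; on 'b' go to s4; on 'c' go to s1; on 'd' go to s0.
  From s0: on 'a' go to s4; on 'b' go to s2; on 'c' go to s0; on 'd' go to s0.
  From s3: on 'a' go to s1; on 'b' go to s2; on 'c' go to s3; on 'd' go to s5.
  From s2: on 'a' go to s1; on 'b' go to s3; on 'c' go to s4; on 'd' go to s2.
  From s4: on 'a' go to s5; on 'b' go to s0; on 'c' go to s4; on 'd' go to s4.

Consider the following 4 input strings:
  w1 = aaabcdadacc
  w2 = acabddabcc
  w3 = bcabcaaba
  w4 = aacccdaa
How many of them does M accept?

2

w1: Trace: s5 -a-> s5 -a-> s5 -a-> s5 -b-> s3 -c-> s3 -d-> s5 -a-> s5 -d-> s0 -a-> s4 -c-> s4 -c-> s4  → end s4, rejected
w2: Trace: s5 -a-> s5 -c-> s0 -a-> s4 -b-> s0 -d-> s0 -d-> s0 -a-> s4 -b-> s0 -c-> s0 -c-> s0  → end s0, accepted
w3: Trace: s5 -b-> s3 -c-> s3 -a-> s1 -b-> s4 -c-> s4 -a-> s5 -a-> s5 -b-> s3 -a-> s1  → end s1, accepted
w4: Trace: s5 -a-> s5 -a-> s5 -c-> s0 -c-> s0 -c-> s0 -d-> s0 -a-> s4 -a-> s5  → end s5, rejected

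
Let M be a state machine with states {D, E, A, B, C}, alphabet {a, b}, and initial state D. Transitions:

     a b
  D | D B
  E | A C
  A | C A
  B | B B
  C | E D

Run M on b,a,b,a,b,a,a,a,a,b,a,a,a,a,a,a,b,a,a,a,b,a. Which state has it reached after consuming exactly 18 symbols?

D → B → B → B → B → B → B → B → B → B → B → B → B → B → B → B → B → B → B
After 18 symbols: B.

B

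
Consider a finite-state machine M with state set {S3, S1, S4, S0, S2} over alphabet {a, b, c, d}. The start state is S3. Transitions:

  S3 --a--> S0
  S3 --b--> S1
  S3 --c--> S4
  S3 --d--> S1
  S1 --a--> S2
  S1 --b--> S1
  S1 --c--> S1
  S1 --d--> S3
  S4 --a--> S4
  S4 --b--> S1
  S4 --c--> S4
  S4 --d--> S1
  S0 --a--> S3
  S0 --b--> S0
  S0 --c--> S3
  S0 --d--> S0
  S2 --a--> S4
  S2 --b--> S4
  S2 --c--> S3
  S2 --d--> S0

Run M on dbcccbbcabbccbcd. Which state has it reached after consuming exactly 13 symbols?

S1

start at S3
read 'd': S3 → S1
read 'b': S1 → S1
read 'c': S1 → S1
read 'c': S1 → S1
read 'c': S1 → S1
read 'b': S1 → S1
read 'b': S1 → S1
read 'c': S1 → S1
read 'a': S1 → S2
read 'b': S2 → S4
read 'b': S4 → S1
read 'c': S1 → S1
read 'c': S1 → S1
After 13 symbols: S1.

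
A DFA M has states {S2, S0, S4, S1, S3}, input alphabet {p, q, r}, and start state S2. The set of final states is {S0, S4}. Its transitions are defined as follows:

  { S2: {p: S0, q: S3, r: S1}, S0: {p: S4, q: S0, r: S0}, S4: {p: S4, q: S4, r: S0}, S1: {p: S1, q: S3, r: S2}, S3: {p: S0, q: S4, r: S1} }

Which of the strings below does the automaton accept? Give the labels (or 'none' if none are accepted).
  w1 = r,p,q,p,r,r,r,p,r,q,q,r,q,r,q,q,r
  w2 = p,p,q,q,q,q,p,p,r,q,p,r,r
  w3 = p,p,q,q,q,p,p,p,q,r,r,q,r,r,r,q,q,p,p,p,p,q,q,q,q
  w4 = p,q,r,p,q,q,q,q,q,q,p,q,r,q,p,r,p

w1: Trace: S2 -r-> S1 -p-> S1 -q-> S3 -p-> S0 -r-> S0 -r-> S0 -r-> S0 -p-> S4 -r-> S0 -q-> S0 -q-> S0 -r-> S0 -q-> S0 -r-> S0 -q-> S0 -q-> S0 -r-> S0  → end S0, accepted
w2: Trace: S2 -p-> S0 -p-> S4 -q-> S4 -q-> S4 -q-> S4 -q-> S4 -p-> S4 -p-> S4 -r-> S0 -q-> S0 -p-> S4 -r-> S0 -r-> S0  → end S0, accepted
w3: Trace: S2 -p-> S0 -p-> S4 -q-> S4 -q-> S4 -q-> S4 -p-> S4 -p-> S4 -p-> S4 -q-> S4 -r-> S0 -r-> S0 -q-> S0 -r-> S0 -r-> S0 -r-> S0 -q-> S0 -q-> S0 -p-> S4 -p-> S4 -p-> S4 -p-> S4 -q-> S4 -q-> S4 -q-> S4 -q-> S4  → end S4, accepted
w4: Trace: S2 -p-> S0 -q-> S0 -r-> S0 -p-> S4 -q-> S4 -q-> S4 -q-> S4 -q-> S4 -q-> S4 -q-> S4 -p-> S4 -q-> S4 -r-> S0 -q-> S0 -p-> S4 -r-> S0 -p-> S4  → end S4, accepted

w1, w2, w3, w4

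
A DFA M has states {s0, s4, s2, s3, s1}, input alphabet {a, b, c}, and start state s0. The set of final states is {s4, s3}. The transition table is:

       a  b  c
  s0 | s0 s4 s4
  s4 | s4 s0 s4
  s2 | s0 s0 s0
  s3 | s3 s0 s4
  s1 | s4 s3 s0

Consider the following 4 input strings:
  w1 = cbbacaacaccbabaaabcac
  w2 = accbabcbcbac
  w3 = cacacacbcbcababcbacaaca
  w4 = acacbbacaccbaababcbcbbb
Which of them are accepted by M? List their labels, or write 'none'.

w1:
  start at s0
  read 'c': s0 → s4
  read 'b': s4 → s0
  read 'b': s0 → s4
  read 'a': s4 → s4
  read 'c': s4 → s4
  read 'a': s4 → s4
  read 'a': s4 → s4
  read 'c': s4 → s4
  read 'a': s4 → s4
  read 'c': s4 → s4
  read 'c': s4 → s4
  read 'b': s4 → s0
  read 'a': s0 → s0
  read 'b': s0 → s4
  read 'a': s4 → s4
  read 'a': s4 → s4
  read 'a': s4 → s4
  read 'b': s4 → s0
  read 'c': s0 → s4
  read 'a': s4 → s4
  read 'c': s4 → s4
  end s4, accepted
w2:
  start at s0
  read 'a': s0 → s0
  read 'c': s0 → s4
  read 'c': s4 → s4
  read 'b': s4 → s0
  read 'a': s0 → s0
  read 'b': s0 → s4
  read 'c': s4 → s4
  read 'b': s4 → s0
  read 'c': s0 → s4
  read 'b': s4 → s0
  read 'a': s0 → s0
  read 'c': s0 → s4
  end s4, accepted
w3:
  start at s0
  read 'c': s0 → s4
  read 'a': s4 → s4
  read 'c': s4 → s4
  read 'a': s4 → s4
  read 'c': s4 → s4
  read 'a': s4 → s4
  read 'c': s4 → s4
  read 'b': s4 → s0
  read 'c': s0 → s4
  read 'b': s4 → s0
  read 'c': s0 → s4
  read 'a': s4 → s4
  read 'b': s4 → s0
  read 'a': s0 → s0
  read 'b': s0 → s4
  read 'c': s4 → s4
  read 'b': s4 → s0
  read 'a': s0 → s0
  read 'c': s0 → s4
  read 'a': s4 → s4
  read 'a': s4 → s4
  read 'c': s4 → s4
  read 'a': s4 → s4
  end s4, accepted
w4:
  start at s0
  read 'a': s0 → s0
  read 'c': s0 → s4
  read 'a': s4 → s4
  read 'c': s4 → s4
  read 'b': s4 → s0
  read 'b': s0 → s4
  read 'a': s4 → s4
  read 'c': s4 → s4
  read 'a': s4 → s4
  read 'c': s4 → s4
  read 'c': s4 → s4
  read 'b': s4 → s0
  read 'a': s0 → s0
  read 'a': s0 → s0
  read 'b': s0 → s4
  read 'a': s4 → s4
  read 'b': s4 → s0
  read 'c': s0 → s4
  read 'b': s4 → s0
  read 'c': s0 → s4
  read 'b': s4 → s0
  read 'b': s0 → s4
  read 'b': s4 → s0
  end s0, rejected

w1, w2, w3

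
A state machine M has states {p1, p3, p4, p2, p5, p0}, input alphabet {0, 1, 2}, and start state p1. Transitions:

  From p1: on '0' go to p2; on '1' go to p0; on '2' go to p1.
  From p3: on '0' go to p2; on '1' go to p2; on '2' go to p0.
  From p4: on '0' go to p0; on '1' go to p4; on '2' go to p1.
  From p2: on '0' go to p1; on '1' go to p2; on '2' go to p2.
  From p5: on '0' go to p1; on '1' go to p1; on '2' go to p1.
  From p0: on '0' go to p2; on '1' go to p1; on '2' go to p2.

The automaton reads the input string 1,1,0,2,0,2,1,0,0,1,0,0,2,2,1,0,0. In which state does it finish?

Trace: p1 -1-> p0 -1-> p1 -0-> p2 -2-> p2 -0-> p1 -2-> p1 -1-> p0 -0-> p2 -0-> p1 -1-> p0 -0-> p2 -0-> p1 -2-> p1 -2-> p1 -1-> p0 -0-> p2 -0-> p1

p1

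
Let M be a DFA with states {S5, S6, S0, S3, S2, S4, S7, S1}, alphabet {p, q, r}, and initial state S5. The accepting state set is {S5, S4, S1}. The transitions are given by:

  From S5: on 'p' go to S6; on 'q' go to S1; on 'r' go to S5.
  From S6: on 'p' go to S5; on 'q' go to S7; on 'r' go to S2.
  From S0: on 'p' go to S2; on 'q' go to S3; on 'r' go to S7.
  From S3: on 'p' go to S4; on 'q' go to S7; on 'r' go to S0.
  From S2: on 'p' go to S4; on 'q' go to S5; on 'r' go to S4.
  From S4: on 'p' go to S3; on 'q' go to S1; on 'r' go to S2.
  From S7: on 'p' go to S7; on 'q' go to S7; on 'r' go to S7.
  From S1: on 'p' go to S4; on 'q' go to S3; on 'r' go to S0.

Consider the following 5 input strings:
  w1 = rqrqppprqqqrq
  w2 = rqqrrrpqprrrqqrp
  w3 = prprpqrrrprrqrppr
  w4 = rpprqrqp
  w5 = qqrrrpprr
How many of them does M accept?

w1:
  start at S5
  read 'r': S5 → S5
  read 'q': S5 → S1
  read 'r': S1 → S0
  read 'q': S0 → S3
  read 'p': S3 → S4
  read 'p': S4 → S3
  read 'p': S3 → S4
  read 'r': S4 → S2
  read 'q': S2 → S5
  read 'q': S5 → S1
  read 'q': S1 → S3
  read 'r': S3 → S0
  read 'q': S0 → S3
  end S3, rejected
w2:
  start at S5
  read 'r': S5 → S5
  read 'q': S5 → S1
  read 'q': S1 → S3
  read 'r': S3 → S0
  read 'r': S0 → S7
  read 'r': S7 → S7
  read 'p': S7 → S7
  read 'q': S7 → S7
  read 'p': S7 → S7
  read 'r': S7 → S7
  read 'r': S7 → S7
  read 'r': S7 → S7
  read 'q': S7 → S7
  read 'q': S7 → S7
  read 'r': S7 → S7
  read 'p': S7 → S7
  end S7, rejected
w3:
  start at S5
  read 'p': S5 → S6
  read 'r': S6 → S2
  read 'p': S2 → S4
  read 'r': S4 → S2
  read 'p': S2 → S4
  read 'q': S4 → S1
  read 'r': S1 → S0
  read 'r': S0 → S7
  read 'r': S7 → S7
  read 'p': S7 → S7
  read 'r': S7 → S7
  read 'r': S7 → S7
  read 'q': S7 → S7
  read 'r': S7 → S7
  read 'p': S7 → S7
  read 'p': S7 → S7
  read 'r': S7 → S7
  end S7, rejected
w4:
  start at S5
  read 'r': S5 → S5
  read 'p': S5 → S6
  read 'p': S6 → S5
  read 'r': S5 → S5
  read 'q': S5 → S1
  read 'r': S1 → S0
  read 'q': S0 → S3
  read 'p': S3 → S4
  end S4, accepted
w5:
  start at S5
  read 'q': S5 → S1
  read 'q': S1 → S3
  read 'r': S3 → S0
  read 'r': S0 → S7
  read 'r': S7 → S7
  read 'p': S7 → S7
  read 'p': S7 → S7
  read 'r': S7 → S7
  read 'r': S7 → S7
  end S7, rejected

1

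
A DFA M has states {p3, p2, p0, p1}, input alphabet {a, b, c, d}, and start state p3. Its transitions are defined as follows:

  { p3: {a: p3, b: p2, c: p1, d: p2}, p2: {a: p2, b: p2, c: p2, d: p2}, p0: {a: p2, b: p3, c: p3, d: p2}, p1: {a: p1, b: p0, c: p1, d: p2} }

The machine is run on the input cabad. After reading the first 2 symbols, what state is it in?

Trace: p3 -c-> p1 -a-> p1
After 2 symbols: p1.

p1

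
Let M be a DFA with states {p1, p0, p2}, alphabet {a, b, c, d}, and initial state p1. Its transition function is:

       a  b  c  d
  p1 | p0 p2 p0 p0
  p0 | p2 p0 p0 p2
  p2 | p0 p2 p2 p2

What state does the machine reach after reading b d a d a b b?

p0

Trace: p1 -b-> p2 -d-> p2 -a-> p0 -d-> p2 -a-> p0 -b-> p0 -b-> p0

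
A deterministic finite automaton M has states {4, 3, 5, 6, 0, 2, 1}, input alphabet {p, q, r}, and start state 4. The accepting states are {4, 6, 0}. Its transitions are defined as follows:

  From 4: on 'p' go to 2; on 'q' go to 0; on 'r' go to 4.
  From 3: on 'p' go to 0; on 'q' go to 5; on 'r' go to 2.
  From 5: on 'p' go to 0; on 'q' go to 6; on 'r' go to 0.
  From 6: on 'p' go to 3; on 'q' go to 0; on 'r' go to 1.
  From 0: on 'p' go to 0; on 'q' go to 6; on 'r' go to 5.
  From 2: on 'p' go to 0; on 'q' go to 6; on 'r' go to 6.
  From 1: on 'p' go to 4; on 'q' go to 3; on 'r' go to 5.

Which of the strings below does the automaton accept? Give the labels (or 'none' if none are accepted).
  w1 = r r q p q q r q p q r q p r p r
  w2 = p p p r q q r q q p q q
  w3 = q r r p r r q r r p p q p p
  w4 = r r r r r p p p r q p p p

w2, w3, w4

w1: Trace: 4 -r-> 4 -r-> 4 -q-> 0 -p-> 0 -q-> 6 -q-> 0 -r-> 5 -q-> 6 -p-> 3 -q-> 5 -r-> 0 -q-> 6 -p-> 3 -r-> 2 -p-> 0 -r-> 5  → end 5, rejected
w2: Trace: 4 -p-> 2 -p-> 0 -p-> 0 -r-> 5 -q-> 6 -q-> 0 -r-> 5 -q-> 6 -q-> 0 -p-> 0 -q-> 6 -q-> 0  → end 0, accepted
w3: Trace: 4 -q-> 0 -r-> 5 -r-> 0 -p-> 0 -r-> 5 -r-> 0 -q-> 6 -r-> 1 -r-> 5 -p-> 0 -p-> 0 -q-> 6 -p-> 3 -p-> 0  → end 0, accepted
w4: Trace: 4 -r-> 4 -r-> 4 -r-> 4 -r-> 4 -r-> 4 -p-> 2 -p-> 0 -p-> 0 -r-> 5 -q-> 6 -p-> 3 -p-> 0 -p-> 0  → end 0, accepted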